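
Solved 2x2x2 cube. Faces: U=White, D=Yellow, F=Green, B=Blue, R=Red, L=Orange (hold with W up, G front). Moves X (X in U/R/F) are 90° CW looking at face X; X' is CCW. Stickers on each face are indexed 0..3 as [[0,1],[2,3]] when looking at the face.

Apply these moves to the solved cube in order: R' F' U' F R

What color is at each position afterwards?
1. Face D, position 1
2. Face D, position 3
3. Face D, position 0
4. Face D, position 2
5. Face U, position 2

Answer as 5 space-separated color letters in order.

After move 1 (R'): R=RRRR U=WBWB F=GWGW D=YGYG B=YBYB
After move 2 (F'): F=WWGG U=WBRR R=GRYR D=OOYG L=OBOW
After move 3 (U'): U=BRWR F=OBGG R=WWYR B=GRYB L=YBOW
After move 4 (F): F=GOGB U=BRWB R=WWRR D=YWYG L=YOOO
After move 5 (R): R=RWRW U=BOWB F=GWGG D=YYYG B=BRRB
Query 1: D[1] = Y
Query 2: D[3] = G
Query 3: D[0] = Y
Query 4: D[2] = Y
Query 5: U[2] = W

Answer: Y G Y Y W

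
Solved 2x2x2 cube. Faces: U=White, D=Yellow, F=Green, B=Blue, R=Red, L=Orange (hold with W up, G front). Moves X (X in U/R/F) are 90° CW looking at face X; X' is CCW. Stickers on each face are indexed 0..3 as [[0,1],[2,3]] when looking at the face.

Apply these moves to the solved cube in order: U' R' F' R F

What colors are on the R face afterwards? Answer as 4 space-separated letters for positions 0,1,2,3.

Answer: G O G R

Derivation:
After move 1 (U'): U=WWWW F=OOGG R=GGRR B=RRBB L=BBOO
After move 2 (R'): R=GRGR U=WBWR F=OWGW D=YOYG B=YRYB
After move 3 (F'): F=WWOG U=WBGG R=ORYR D=BOYG L=BROW
After move 4 (R): R=YORR U=WWGG F=WOOG D=BYYY B=GRBB
After move 5 (F): F=OWGO U=WWWR R=GOGR D=RYYY L=BBOY
Query: R face = GOGR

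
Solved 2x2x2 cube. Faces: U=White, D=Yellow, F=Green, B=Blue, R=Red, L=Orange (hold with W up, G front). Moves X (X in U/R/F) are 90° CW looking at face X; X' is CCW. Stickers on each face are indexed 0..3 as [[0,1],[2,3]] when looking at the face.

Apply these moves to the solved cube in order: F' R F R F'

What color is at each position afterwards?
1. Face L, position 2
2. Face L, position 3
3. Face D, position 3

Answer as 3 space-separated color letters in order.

Answer: O W R

Derivation:
After move 1 (F'): F=GGGG U=WWRR R=YRYR D=OOYY L=OWOW
After move 2 (R): R=YYRR U=WGRG F=GOGY D=OBYB B=RBWB
After move 3 (F): F=GGYO U=WGWW R=RYGR D=RYYB L=OOOB
After move 4 (R): R=GRRY U=WGWO F=GYYB D=RWYR B=WBGB
After move 5 (F'): F=YBGY U=WGGR R=WRRY D=OBYR L=OOOW
Query 1: L[2] = O
Query 2: L[3] = W
Query 3: D[3] = R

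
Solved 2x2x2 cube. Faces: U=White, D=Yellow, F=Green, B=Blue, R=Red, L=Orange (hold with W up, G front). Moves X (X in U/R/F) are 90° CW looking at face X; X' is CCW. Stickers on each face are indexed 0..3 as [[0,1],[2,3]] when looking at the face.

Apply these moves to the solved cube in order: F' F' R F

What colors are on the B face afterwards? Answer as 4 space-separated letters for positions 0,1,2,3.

Answer: Y B W B

Derivation:
After move 1 (F'): F=GGGG U=WWRR R=YRYR D=OOYY L=OWOW
After move 2 (F'): F=GGGG U=WWYY R=OROR D=WWYY L=OROR
After move 3 (R): R=OORR U=WGYG F=GWGY D=WBYB B=YBWB
After move 4 (F): F=GGYW U=WGRR R=YOGR D=ROYB L=OWOB
Query: B face = YBWB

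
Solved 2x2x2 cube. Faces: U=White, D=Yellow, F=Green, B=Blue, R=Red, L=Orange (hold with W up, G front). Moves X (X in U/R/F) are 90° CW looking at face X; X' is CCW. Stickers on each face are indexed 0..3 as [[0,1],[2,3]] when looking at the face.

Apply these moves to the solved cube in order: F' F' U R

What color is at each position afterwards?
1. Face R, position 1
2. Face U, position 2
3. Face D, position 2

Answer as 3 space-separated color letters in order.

Answer: B Y Y

Derivation:
After move 1 (F'): F=GGGG U=WWRR R=YRYR D=OOYY L=OWOW
After move 2 (F'): F=GGGG U=WWYY R=OROR D=WWYY L=OROR
After move 3 (U): U=YWYW F=ORGG R=BBOR B=ORBB L=GGOR
After move 4 (R): R=OBRB U=YRYG F=OWGY D=WBYO B=WRWB
Query 1: R[1] = B
Query 2: U[2] = Y
Query 3: D[2] = Y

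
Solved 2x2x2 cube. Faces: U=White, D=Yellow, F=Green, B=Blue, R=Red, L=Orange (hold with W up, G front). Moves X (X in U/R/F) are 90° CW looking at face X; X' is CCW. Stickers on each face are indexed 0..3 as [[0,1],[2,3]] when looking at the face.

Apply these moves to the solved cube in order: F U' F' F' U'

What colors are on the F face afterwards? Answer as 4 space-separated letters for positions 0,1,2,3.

Answer: B W Y O

Derivation:
After move 1 (F): F=GGGG U=WWOO R=WRWR D=RRYY L=OYOY
After move 2 (U'): U=WOWO F=OYGG R=GGWR B=WRBB L=BBOY
After move 3 (F'): F=YGOG U=WOGW R=RGRR D=BYYY L=BOOW
After move 4 (F'): F=GGYO U=WORR R=YGBR D=OWYY L=BWOG
After move 5 (U'): U=ORWR F=BWYO R=GGBR B=YGBB L=WROG
Query: F face = BWYO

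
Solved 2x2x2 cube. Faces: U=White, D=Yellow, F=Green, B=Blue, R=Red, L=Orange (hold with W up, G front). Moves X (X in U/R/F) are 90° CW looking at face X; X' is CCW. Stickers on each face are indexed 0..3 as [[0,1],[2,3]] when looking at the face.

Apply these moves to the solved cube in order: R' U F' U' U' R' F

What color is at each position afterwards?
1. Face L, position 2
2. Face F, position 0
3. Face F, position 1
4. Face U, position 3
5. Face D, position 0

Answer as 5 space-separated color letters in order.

Answer: O R O B G

Derivation:
After move 1 (R'): R=RRRR U=WBWB F=GWGW D=YGYG B=YBYB
After move 2 (U): U=WWBB F=RRGW R=YBRR B=OOYB L=GWOO
After move 3 (F'): F=RWRG U=WWYR R=GBYR D=WOYG L=GBOB
After move 4 (U'): U=WRWY F=GBRG R=RWYR B=GBYB L=OOOB
After move 5 (U'): U=RYWW F=OORG R=GBYR B=RWYB L=GBOB
After move 6 (R'): R=BRGY U=RYWR F=OYRW D=WOYG B=GWOB
After move 7 (F): F=ROWY U=RYBB R=WRRY D=GBYG L=GWOO
Query 1: L[2] = O
Query 2: F[0] = R
Query 3: F[1] = O
Query 4: U[3] = B
Query 5: D[0] = G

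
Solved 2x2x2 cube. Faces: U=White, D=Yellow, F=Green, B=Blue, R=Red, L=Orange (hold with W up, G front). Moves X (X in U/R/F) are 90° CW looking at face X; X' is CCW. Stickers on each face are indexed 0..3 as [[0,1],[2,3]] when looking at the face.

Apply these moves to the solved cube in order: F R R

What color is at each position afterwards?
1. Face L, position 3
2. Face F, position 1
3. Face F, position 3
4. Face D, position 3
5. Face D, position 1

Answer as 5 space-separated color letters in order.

Answer: Y B B O W

Derivation:
After move 1 (F): F=GGGG U=WWOO R=WRWR D=RRYY L=OYOY
After move 2 (R): R=WWRR U=WGOG F=GRGY D=RBYB B=OBWB
After move 3 (R): R=RWRW U=WROY F=GBGB D=RWYO B=GBGB
Query 1: L[3] = Y
Query 2: F[1] = B
Query 3: F[3] = B
Query 4: D[3] = O
Query 5: D[1] = W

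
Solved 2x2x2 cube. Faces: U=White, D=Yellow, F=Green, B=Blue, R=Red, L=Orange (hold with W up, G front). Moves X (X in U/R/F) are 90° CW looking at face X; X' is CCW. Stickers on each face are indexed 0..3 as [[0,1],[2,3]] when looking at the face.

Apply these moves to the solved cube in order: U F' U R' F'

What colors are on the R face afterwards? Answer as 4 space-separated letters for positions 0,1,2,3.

After move 1 (U): U=WWWW F=RRGG R=BBRR B=OOBB L=GGOO
After move 2 (F'): F=RGRG U=WWBR R=YBYR D=GOYY L=GWOW
After move 3 (U): U=BWRW F=YBRG R=OOYR B=GWBB L=RGOW
After move 4 (R'): R=OROY U=BBRG F=YWRW D=GBYG B=YWOB
After move 5 (F'): F=WWYR U=BBOO R=BRGY D=GWYG L=RGOR
Query: R face = BRGY

Answer: B R G Y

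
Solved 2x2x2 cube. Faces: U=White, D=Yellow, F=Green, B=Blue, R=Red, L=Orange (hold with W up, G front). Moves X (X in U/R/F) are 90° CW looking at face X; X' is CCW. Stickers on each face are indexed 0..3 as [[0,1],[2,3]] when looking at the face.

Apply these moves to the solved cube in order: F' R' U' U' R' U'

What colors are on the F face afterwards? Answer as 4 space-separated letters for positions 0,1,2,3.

After move 1 (F'): F=GGGG U=WWRR R=YRYR D=OOYY L=OWOW
After move 2 (R'): R=RRYY U=WBRB F=GWGR D=OGYG B=YBOB
After move 3 (U'): U=BBWR F=OWGR R=GWYY B=RROB L=YBOW
After move 4 (U'): U=BRBW F=YBGR R=OWYY B=GWOB L=RROW
After move 5 (R'): R=WYOY U=BOBG F=YRGW D=OBYR B=GWGB
After move 6 (U'): U=OGBB F=RRGW R=YROY B=WYGB L=GWOW
Query: F face = RRGW

Answer: R R G W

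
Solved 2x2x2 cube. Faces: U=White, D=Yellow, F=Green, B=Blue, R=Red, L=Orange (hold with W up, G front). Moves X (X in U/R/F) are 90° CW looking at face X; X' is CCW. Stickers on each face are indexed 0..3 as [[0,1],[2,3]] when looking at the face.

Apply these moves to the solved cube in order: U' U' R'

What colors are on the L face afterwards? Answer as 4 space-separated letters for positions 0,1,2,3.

Answer: R R O O

Derivation:
After move 1 (U'): U=WWWW F=OOGG R=GGRR B=RRBB L=BBOO
After move 2 (U'): U=WWWW F=BBGG R=OORR B=GGBB L=RROO
After move 3 (R'): R=OROR U=WBWG F=BWGW D=YBYG B=YGYB
Query: L face = RROO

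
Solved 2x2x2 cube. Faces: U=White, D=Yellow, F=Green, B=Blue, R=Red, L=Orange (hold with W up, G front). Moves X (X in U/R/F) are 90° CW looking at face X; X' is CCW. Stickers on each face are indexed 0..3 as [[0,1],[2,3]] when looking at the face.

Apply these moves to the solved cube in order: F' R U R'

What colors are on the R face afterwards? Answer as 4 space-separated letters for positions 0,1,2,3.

After move 1 (F'): F=GGGG U=WWRR R=YRYR D=OOYY L=OWOW
After move 2 (R): R=YYRR U=WGRG F=GOGY D=OBYB B=RBWB
After move 3 (U): U=RWGG F=YYGY R=RBRR B=OWWB L=GOOW
After move 4 (R'): R=BRRR U=RWGO F=YWGG D=OYYY B=BWBB
Query: R face = BRRR

Answer: B R R R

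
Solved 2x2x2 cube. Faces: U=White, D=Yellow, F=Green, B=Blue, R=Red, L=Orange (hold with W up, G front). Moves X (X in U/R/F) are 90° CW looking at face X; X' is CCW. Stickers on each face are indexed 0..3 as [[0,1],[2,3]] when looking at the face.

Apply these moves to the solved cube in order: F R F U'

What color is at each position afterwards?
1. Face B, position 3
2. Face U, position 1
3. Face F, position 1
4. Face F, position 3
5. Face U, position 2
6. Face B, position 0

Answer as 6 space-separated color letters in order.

Answer: B Y R R W O

Derivation:
After move 1 (F): F=GGGG U=WWOO R=WRWR D=RRYY L=OYOY
After move 2 (R): R=WWRR U=WGOG F=GRGY D=RBYB B=OBWB
After move 3 (F): F=GGYR U=WGYY R=OWGR D=RWYB L=OROB
After move 4 (U'): U=GYWY F=ORYR R=GGGR B=OWWB L=OBOB
Query 1: B[3] = B
Query 2: U[1] = Y
Query 3: F[1] = R
Query 4: F[3] = R
Query 5: U[2] = W
Query 6: B[0] = O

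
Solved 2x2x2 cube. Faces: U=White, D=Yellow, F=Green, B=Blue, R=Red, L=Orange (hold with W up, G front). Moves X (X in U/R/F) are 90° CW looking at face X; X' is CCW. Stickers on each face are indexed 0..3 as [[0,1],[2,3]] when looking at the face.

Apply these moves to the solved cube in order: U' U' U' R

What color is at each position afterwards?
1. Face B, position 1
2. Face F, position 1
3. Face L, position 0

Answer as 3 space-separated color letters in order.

Answer: O Y G

Derivation:
After move 1 (U'): U=WWWW F=OOGG R=GGRR B=RRBB L=BBOO
After move 2 (U'): U=WWWW F=BBGG R=OORR B=GGBB L=RROO
After move 3 (U'): U=WWWW F=RRGG R=BBRR B=OOBB L=GGOO
After move 4 (R): R=RBRB U=WRWG F=RYGY D=YBYO B=WOWB
Query 1: B[1] = O
Query 2: F[1] = Y
Query 3: L[0] = G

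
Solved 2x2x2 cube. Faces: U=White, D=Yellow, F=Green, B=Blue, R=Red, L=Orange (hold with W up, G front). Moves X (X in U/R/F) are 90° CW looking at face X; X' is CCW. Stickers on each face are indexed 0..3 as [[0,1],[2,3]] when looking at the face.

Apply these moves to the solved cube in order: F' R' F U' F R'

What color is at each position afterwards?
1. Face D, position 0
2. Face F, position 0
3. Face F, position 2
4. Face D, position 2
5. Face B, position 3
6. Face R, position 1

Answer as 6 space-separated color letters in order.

Answer: B R W Y B Y

Derivation:
After move 1 (F'): F=GGGG U=WWRR R=YRYR D=OOYY L=OWOW
After move 2 (R'): R=RRYY U=WBRB F=GWGR D=OGYG B=YBOB
After move 3 (F): F=GGRW U=WBWW R=RRBY D=YRYG L=OOOG
After move 4 (U'): U=BWWW F=OORW R=GGBY B=RROB L=YBOG
After move 5 (F): F=ROWO U=BWGB R=WGWY D=BGYG L=YYOR
After move 6 (R'): R=GYWW U=BOGR F=RWWB D=BOYO B=GRGB
Query 1: D[0] = B
Query 2: F[0] = R
Query 3: F[2] = W
Query 4: D[2] = Y
Query 5: B[3] = B
Query 6: R[1] = Y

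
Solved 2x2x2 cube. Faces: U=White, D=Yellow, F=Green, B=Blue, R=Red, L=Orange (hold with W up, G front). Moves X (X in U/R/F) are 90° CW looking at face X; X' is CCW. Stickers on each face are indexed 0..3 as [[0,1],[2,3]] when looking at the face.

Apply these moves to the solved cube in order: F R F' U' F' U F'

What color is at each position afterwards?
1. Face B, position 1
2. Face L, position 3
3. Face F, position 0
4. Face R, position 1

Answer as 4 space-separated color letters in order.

After move 1 (F): F=GGGG U=WWOO R=WRWR D=RRYY L=OYOY
After move 2 (R): R=WWRR U=WGOG F=GRGY D=RBYB B=OBWB
After move 3 (F'): F=RYGG U=WGWR R=BWRR D=YYYB L=OGOO
After move 4 (U'): U=GRWW F=OGGG R=RYRR B=BWWB L=OBOO
After move 5 (F'): F=GGOG U=GRRR R=YYYR D=BOYB L=OWOW
After move 6 (U): U=RGRR F=YYOG R=BWYR B=OWWB L=GGOW
After move 7 (F'): F=YGYO U=RGBY R=OWBR D=GWYB L=GROR
Query 1: B[1] = W
Query 2: L[3] = R
Query 3: F[0] = Y
Query 4: R[1] = W

Answer: W R Y W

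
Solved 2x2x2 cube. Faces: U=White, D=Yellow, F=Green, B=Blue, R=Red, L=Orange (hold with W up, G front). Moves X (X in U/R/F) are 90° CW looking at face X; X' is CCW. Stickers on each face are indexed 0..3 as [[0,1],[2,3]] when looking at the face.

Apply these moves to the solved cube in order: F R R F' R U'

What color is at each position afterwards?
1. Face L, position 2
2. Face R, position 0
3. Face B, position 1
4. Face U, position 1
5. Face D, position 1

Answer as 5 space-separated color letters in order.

Answer: O B W G G

Derivation:
After move 1 (F): F=GGGG U=WWOO R=WRWR D=RRYY L=OYOY
After move 2 (R): R=WWRR U=WGOG F=GRGY D=RBYB B=OBWB
After move 3 (R): R=RWRW U=WROY F=GBGB D=RWYO B=GBGB
After move 4 (F'): F=BBGG U=WRRR R=WWRW D=YYYO L=OYOO
After move 5 (R): R=RWWW U=WBRG F=BYGO D=YGYG B=RBRB
After move 6 (U'): U=BGWR F=OYGO R=BYWW B=RWRB L=RBOO
Query 1: L[2] = O
Query 2: R[0] = B
Query 3: B[1] = W
Query 4: U[1] = G
Query 5: D[1] = G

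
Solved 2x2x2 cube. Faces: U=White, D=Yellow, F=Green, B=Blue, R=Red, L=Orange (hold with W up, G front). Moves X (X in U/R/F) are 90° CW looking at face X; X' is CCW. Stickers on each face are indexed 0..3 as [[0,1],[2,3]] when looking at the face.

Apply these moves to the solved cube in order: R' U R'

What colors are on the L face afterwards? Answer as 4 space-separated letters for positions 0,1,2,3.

Answer: G W O O

Derivation:
After move 1 (R'): R=RRRR U=WBWB F=GWGW D=YGYG B=YBYB
After move 2 (U): U=WWBB F=RRGW R=YBRR B=OOYB L=GWOO
After move 3 (R'): R=BRYR U=WYBO F=RWGB D=YRYW B=GOGB
Query: L face = GWOO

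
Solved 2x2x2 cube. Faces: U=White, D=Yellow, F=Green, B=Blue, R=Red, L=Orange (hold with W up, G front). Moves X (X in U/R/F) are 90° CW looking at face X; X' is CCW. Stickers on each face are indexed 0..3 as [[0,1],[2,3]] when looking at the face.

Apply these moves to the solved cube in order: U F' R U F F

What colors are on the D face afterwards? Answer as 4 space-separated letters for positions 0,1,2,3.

Answer: G G Y O

Derivation:
After move 1 (U): U=WWWW F=RRGG R=BBRR B=OOBB L=GGOO
After move 2 (F'): F=RGRG U=WWBR R=YBYR D=GOYY L=GWOW
After move 3 (R): R=YYRB U=WGBG F=RORY D=GBYO B=ROWB
After move 4 (U): U=BWGG F=YYRY R=RORB B=GWWB L=ROOW
After move 5 (F): F=RYYY U=BWWO R=GOGB D=RRYO L=RGOB
After move 6 (F): F=YRYY U=BWBG R=WOOB D=GGYO L=RROR
Query: D face = GGYO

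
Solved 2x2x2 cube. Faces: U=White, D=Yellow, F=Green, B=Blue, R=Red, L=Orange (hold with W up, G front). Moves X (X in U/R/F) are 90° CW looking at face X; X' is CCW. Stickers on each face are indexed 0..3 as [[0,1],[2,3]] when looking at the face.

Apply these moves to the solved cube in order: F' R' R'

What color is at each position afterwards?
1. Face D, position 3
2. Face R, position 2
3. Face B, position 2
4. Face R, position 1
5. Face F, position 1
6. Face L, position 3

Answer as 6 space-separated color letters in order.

Answer: R R G Y B W

Derivation:
After move 1 (F'): F=GGGG U=WWRR R=YRYR D=OOYY L=OWOW
After move 2 (R'): R=RRYY U=WBRB F=GWGR D=OGYG B=YBOB
After move 3 (R'): R=RYRY U=WORY F=GBGB D=OWYR B=GBGB
Query 1: D[3] = R
Query 2: R[2] = R
Query 3: B[2] = G
Query 4: R[1] = Y
Query 5: F[1] = B
Query 6: L[3] = W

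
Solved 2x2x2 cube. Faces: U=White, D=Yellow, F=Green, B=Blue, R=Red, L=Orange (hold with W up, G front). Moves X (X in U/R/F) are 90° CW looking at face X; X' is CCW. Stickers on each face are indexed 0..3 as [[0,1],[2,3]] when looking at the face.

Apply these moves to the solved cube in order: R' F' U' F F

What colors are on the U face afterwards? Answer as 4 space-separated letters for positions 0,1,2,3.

Answer: B R O O

Derivation:
After move 1 (R'): R=RRRR U=WBWB F=GWGW D=YGYG B=YBYB
After move 2 (F'): F=WWGG U=WBRR R=GRYR D=OOYG L=OBOW
After move 3 (U'): U=BRWR F=OBGG R=WWYR B=GRYB L=YBOW
After move 4 (F): F=GOGB U=BRWB R=WWRR D=YWYG L=YOOO
After move 5 (F): F=GGBO U=BROO R=WWBR D=RWYG L=YYOW
Query: U face = BROO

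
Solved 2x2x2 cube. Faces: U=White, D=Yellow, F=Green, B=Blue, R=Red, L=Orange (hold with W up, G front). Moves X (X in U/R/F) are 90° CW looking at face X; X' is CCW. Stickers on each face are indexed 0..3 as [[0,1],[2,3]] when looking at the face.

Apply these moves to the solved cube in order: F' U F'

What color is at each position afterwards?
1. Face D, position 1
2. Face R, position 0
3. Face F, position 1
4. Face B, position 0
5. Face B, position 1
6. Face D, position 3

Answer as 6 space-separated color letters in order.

After move 1 (F'): F=GGGG U=WWRR R=YRYR D=OOYY L=OWOW
After move 2 (U): U=RWRW F=YRGG R=BBYR B=OWBB L=GGOW
After move 3 (F'): F=RGYG U=RWBY R=OBOR D=GWYY L=GWOR
Query 1: D[1] = W
Query 2: R[0] = O
Query 3: F[1] = G
Query 4: B[0] = O
Query 5: B[1] = W
Query 6: D[3] = Y

Answer: W O G O W Y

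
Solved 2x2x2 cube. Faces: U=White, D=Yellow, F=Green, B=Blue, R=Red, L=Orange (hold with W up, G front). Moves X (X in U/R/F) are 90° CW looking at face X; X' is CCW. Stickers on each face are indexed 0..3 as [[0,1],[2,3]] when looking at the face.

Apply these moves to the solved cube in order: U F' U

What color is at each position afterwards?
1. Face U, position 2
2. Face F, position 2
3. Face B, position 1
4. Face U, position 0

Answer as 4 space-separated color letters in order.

Answer: R R W B

Derivation:
After move 1 (U): U=WWWW F=RRGG R=BBRR B=OOBB L=GGOO
After move 2 (F'): F=RGRG U=WWBR R=YBYR D=GOYY L=GWOW
After move 3 (U): U=BWRW F=YBRG R=OOYR B=GWBB L=RGOW
Query 1: U[2] = R
Query 2: F[2] = R
Query 3: B[1] = W
Query 4: U[0] = B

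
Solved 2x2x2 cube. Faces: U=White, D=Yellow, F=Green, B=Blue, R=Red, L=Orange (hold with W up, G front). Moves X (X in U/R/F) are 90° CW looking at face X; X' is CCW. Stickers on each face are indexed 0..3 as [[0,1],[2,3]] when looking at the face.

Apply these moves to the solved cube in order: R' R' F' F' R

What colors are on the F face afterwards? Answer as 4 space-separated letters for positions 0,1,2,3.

After move 1 (R'): R=RRRR U=WBWB F=GWGW D=YGYG B=YBYB
After move 2 (R'): R=RRRR U=WYWY F=GBGB D=YWYW B=GBGB
After move 3 (F'): F=BBGG U=WYRR R=WRYR D=OOYW L=OYOW
After move 4 (F'): F=BGBG U=WYWY R=OROR D=YWYW L=OROR
After move 5 (R): R=OORR U=WGWG F=BWBW D=YGYG B=YBYB
Query: F face = BWBW

Answer: B W B W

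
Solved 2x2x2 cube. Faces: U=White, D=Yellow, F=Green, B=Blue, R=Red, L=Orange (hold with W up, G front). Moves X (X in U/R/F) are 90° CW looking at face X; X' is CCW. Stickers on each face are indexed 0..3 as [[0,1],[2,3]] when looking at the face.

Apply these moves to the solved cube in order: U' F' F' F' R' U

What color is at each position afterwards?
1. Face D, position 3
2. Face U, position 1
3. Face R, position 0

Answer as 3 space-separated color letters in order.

After move 1 (U'): U=WWWW F=OOGG R=GGRR B=RRBB L=BBOO
After move 2 (F'): F=OGOG U=WWGR R=YGYR D=BOYY L=BWOW
After move 3 (F'): F=GGOO U=WWYY R=OGBR D=WWYY L=BROG
After move 4 (F'): F=GOGO U=WWOB R=WGWR D=RGYY L=BYOY
After move 5 (R'): R=GRWW U=WBOR F=GWGB D=ROYO B=YRGB
After move 6 (U): U=OWRB F=GRGB R=YRWW B=BYGB L=GWOY
Query 1: D[3] = O
Query 2: U[1] = W
Query 3: R[0] = Y

Answer: O W Y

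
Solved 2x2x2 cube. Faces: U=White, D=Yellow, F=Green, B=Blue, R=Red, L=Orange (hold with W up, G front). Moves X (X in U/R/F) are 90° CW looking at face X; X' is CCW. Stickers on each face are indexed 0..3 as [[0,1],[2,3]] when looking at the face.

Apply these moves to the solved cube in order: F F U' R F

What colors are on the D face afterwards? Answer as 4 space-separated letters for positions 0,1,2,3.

Answer: R O Y O

Derivation:
After move 1 (F): F=GGGG U=WWOO R=WRWR D=RRYY L=OYOY
After move 2 (F): F=GGGG U=WWYY R=OROR D=WWYY L=OROR
After move 3 (U'): U=WYWY F=ORGG R=GGOR B=ORBB L=BBOR
After move 4 (R): R=OGRG U=WRWG F=OWGY D=WBYO B=YRYB
After move 5 (F): F=GOYW U=WRRB R=WGGG D=ROYO L=BWOB
Query: D face = ROYO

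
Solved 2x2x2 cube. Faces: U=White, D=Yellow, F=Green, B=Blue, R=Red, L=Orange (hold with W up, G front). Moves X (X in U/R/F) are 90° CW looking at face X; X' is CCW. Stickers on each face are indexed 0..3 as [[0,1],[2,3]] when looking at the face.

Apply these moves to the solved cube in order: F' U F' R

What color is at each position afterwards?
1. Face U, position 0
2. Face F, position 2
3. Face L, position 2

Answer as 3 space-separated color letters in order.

After move 1 (F'): F=GGGG U=WWRR R=YRYR D=OOYY L=OWOW
After move 2 (U): U=RWRW F=YRGG R=BBYR B=OWBB L=GGOW
After move 3 (F'): F=RGYG U=RWBY R=OBOR D=GWYY L=GWOR
After move 4 (R): R=OORB U=RGBG F=RWYY D=GBYO B=YWWB
Query 1: U[0] = R
Query 2: F[2] = Y
Query 3: L[2] = O

Answer: R Y O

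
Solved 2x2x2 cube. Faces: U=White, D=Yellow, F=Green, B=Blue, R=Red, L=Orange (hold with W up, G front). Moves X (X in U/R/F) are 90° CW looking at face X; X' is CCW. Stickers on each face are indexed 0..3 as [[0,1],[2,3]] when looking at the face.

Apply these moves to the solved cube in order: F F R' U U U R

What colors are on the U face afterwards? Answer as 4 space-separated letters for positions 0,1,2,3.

After move 1 (F): F=GGGG U=WWOO R=WRWR D=RRYY L=OYOY
After move 2 (F): F=GGGG U=WWYY R=OROR D=WWYY L=OROR
After move 3 (R'): R=RROO U=WBYB F=GWGY D=WGYG B=YBWB
After move 4 (U): U=YWBB F=RRGY R=YBOO B=ORWB L=GWOR
After move 5 (U): U=BYBW F=YBGY R=OROO B=GWWB L=RROR
After move 6 (U): U=BBWY F=ORGY R=GWOO B=RRWB L=YBOR
After move 7 (R): R=OGOW U=BRWY F=OGGG D=WWYR B=YRBB
Query: U face = BRWY

Answer: B R W Y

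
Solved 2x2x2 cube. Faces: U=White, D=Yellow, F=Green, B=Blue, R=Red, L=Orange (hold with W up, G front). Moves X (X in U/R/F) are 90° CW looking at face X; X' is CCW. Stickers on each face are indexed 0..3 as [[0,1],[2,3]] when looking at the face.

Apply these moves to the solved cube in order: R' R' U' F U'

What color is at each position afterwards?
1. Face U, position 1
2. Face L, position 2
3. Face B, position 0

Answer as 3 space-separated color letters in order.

Answer: B O W

Derivation:
After move 1 (R'): R=RRRR U=WBWB F=GWGW D=YGYG B=YBYB
After move 2 (R'): R=RRRR U=WYWY F=GBGB D=YWYW B=GBGB
After move 3 (U'): U=YYWW F=OOGB R=GBRR B=RRGB L=GBOO
After move 4 (F): F=GOBO U=YYOB R=WBWR D=RGYW L=GYOW
After move 5 (U'): U=YBYO F=GYBO R=GOWR B=WBGB L=RROW
Query 1: U[1] = B
Query 2: L[2] = O
Query 3: B[0] = W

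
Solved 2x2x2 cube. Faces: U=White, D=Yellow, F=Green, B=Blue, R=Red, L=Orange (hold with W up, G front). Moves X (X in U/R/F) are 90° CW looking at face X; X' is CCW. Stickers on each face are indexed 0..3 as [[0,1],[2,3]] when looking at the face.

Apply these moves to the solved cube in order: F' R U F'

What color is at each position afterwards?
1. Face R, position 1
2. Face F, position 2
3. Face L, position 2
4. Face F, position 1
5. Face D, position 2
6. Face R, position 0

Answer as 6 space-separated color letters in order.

Answer: B Y O Y Y B

Derivation:
After move 1 (F'): F=GGGG U=WWRR R=YRYR D=OOYY L=OWOW
After move 2 (R): R=YYRR U=WGRG F=GOGY D=OBYB B=RBWB
After move 3 (U): U=RWGG F=YYGY R=RBRR B=OWWB L=GOOW
After move 4 (F'): F=YYYG U=RWRR R=BBOR D=OWYB L=GGOG
Query 1: R[1] = B
Query 2: F[2] = Y
Query 3: L[2] = O
Query 4: F[1] = Y
Query 5: D[2] = Y
Query 6: R[0] = B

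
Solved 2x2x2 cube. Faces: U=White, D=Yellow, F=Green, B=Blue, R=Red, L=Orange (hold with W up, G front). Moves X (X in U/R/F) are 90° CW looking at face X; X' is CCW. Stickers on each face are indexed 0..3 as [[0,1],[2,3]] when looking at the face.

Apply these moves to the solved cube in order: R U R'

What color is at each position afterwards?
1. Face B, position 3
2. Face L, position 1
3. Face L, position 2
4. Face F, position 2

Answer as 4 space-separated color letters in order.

After move 1 (R): R=RRRR U=WGWG F=GYGY D=YBYB B=WBWB
After move 2 (U): U=WWGG F=RRGY R=WBRR B=OOWB L=GYOO
After move 3 (R'): R=BRWR U=WWGO F=RWGG D=YRYY B=BOBB
Query 1: B[3] = B
Query 2: L[1] = Y
Query 3: L[2] = O
Query 4: F[2] = G

Answer: B Y O G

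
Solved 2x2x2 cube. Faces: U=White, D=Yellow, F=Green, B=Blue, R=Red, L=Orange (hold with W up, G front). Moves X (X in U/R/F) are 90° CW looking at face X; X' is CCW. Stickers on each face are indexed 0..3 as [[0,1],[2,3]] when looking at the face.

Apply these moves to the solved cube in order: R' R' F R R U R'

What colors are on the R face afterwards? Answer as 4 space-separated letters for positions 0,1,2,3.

After move 1 (R'): R=RRRR U=WBWB F=GWGW D=YGYG B=YBYB
After move 2 (R'): R=RRRR U=WYWY F=GBGB D=YWYW B=GBGB
After move 3 (F): F=GGBB U=WYOO R=WRYR D=RRYW L=OYOW
After move 4 (R): R=YWRR U=WGOB F=GRBW D=RGYG B=OBYB
After move 5 (R): R=RYRW U=WROW F=GGBG D=RYYO B=BBGB
After move 6 (U): U=OWWR F=RYBG R=BBRW B=OYGB L=GGOW
After move 7 (R'): R=BWBR U=OGWO F=RWBR D=RYYG B=OYYB
Query: R face = BWBR

Answer: B W B R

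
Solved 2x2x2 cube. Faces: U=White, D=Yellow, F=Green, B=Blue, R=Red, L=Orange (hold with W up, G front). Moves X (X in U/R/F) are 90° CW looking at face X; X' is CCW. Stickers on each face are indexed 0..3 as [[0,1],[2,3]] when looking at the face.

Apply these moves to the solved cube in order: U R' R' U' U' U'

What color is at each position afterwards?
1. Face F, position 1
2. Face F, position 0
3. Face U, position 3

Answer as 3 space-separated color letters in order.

Answer: R R Y

Derivation:
After move 1 (U): U=WWWW F=RRGG R=BBRR B=OOBB L=GGOO
After move 2 (R'): R=BRBR U=WBWO F=RWGW D=YRYG B=YOYB
After move 3 (R'): R=RRBB U=WYWY F=RBGO D=YWYW B=GORB
After move 4 (U'): U=YYWW F=GGGO R=RBBB B=RRRB L=GOOO
After move 5 (U'): U=YWYW F=GOGO R=GGBB B=RBRB L=RROO
After move 6 (U'): U=WWYY F=RRGO R=GOBB B=GGRB L=RBOO
Query 1: F[1] = R
Query 2: F[0] = R
Query 3: U[3] = Y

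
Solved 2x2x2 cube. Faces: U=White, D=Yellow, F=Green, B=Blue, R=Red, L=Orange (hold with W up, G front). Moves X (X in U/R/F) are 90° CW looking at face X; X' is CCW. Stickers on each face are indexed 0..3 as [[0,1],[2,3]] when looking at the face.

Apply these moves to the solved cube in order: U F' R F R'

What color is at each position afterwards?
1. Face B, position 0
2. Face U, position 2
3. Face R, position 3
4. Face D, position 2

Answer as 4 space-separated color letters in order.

After move 1 (U): U=WWWW F=RRGG R=BBRR B=OOBB L=GGOO
After move 2 (F'): F=RGRG U=WWBR R=YBYR D=GOYY L=GWOW
After move 3 (R): R=YYRB U=WGBG F=RORY D=GBYO B=ROWB
After move 4 (F): F=RRYO U=WGWW R=BYGB D=RYYO L=GGOB
After move 5 (R'): R=YBBG U=WWWR F=RGYW D=RRYO B=OOYB
Query 1: B[0] = O
Query 2: U[2] = W
Query 3: R[3] = G
Query 4: D[2] = Y

Answer: O W G Y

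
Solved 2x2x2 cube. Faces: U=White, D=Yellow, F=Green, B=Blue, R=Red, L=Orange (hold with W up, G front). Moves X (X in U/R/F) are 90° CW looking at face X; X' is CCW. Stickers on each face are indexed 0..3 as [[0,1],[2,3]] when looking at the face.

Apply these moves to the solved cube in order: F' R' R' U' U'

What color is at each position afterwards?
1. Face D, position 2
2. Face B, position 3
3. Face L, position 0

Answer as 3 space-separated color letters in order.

Answer: Y B R

Derivation:
After move 1 (F'): F=GGGG U=WWRR R=YRYR D=OOYY L=OWOW
After move 2 (R'): R=RRYY U=WBRB F=GWGR D=OGYG B=YBOB
After move 3 (R'): R=RYRY U=WORY F=GBGB D=OWYR B=GBGB
After move 4 (U'): U=OYWR F=OWGB R=GBRY B=RYGB L=GBOW
After move 5 (U'): U=YROW F=GBGB R=OWRY B=GBGB L=RYOW
Query 1: D[2] = Y
Query 2: B[3] = B
Query 3: L[0] = R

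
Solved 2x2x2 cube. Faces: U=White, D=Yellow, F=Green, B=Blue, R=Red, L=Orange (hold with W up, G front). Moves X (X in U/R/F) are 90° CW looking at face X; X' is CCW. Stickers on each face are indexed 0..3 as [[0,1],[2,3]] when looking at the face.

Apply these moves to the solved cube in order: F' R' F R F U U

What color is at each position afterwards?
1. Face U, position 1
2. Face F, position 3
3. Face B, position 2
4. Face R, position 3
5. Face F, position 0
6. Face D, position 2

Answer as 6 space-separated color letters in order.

Answer: G R B R W Y

Derivation:
After move 1 (F'): F=GGGG U=WWRR R=YRYR D=OOYY L=OWOW
After move 2 (R'): R=RRYY U=WBRB F=GWGR D=OGYG B=YBOB
After move 3 (F): F=GGRW U=WBWW R=RRBY D=YRYG L=OOOG
After move 4 (R): R=BRYR U=WGWW F=GRRG D=YOYY B=WBBB
After move 5 (F): F=RGGR U=WGGO R=WRWR D=YBYY L=OYOO
After move 6 (U): U=GWOG F=WRGR R=WBWR B=OYBB L=RGOO
After move 7 (U): U=OGGW F=WBGR R=OYWR B=RGBB L=WROO
Query 1: U[1] = G
Query 2: F[3] = R
Query 3: B[2] = B
Query 4: R[3] = R
Query 5: F[0] = W
Query 6: D[2] = Y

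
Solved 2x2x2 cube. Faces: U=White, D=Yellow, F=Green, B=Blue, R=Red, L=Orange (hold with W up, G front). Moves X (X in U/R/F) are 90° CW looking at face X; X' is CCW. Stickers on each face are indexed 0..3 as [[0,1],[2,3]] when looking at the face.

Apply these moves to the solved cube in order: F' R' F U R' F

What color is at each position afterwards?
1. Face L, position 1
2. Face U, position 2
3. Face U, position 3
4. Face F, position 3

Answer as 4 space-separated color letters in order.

After move 1 (F'): F=GGGG U=WWRR R=YRYR D=OOYY L=OWOW
After move 2 (R'): R=RRYY U=WBRB F=GWGR D=OGYG B=YBOB
After move 3 (F): F=GGRW U=WBWW R=RRBY D=YRYG L=OOOG
After move 4 (U): U=WWWB F=RRRW R=YBBY B=OOOB L=GGOG
After move 5 (R'): R=BYYB U=WOWO F=RWRB D=YRYW B=GORB
After move 6 (F): F=RRBW U=WOGG R=WYOB D=YBYW L=GYOR
Query 1: L[1] = Y
Query 2: U[2] = G
Query 3: U[3] = G
Query 4: F[3] = W

Answer: Y G G W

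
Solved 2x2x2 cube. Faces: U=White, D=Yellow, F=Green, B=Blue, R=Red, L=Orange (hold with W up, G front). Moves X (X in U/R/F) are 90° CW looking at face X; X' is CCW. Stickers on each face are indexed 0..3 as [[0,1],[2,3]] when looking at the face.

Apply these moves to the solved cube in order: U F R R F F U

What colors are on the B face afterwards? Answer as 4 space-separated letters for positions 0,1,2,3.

Answer: G B R B

Derivation:
After move 1 (U): U=WWWW F=RRGG R=BBRR B=OOBB L=GGOO
After move 2 (F): F=GRGR U=WWOG R=WBWR D=RBYY L=GYOY
After move 3 (R): R=WWRB U=WROR F=GBGY D=RBYO B=GOWB
After move 4 (R): R=RWBW U=WBOY F=GBGO D=RWYG B=RORB
After move 5 (F): F=GGOB U=WBYY R=OWYW D=BRYG L=GROW
After move 6 (F): F=OGBG U=WBWR R=YWYW D=YOYG L=GBOR
After move 7 (U): U=WWRB F=YWBG R=ROYW B=GBRB L=OGOR
Query: B face = GBRB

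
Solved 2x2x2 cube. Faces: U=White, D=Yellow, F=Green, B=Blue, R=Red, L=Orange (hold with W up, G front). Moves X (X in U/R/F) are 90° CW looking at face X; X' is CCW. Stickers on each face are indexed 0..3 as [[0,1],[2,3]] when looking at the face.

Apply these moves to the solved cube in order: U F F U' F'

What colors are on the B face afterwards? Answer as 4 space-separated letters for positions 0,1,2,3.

Answer: O B B B

Derivation:
After move 1 (U): U=WWWW F=RRGG R=BBRR B=OOBB L=GGOO
After move 2 (F): F=GRGR U=WWOG R=WBWR D=RBYY L=GYOY
After move 3 (F): F=GGRR U=WWYY R=OBGR D=WWYY L=GROB
After move 4 (U'): U=WYWY F=GRRR R=GGGR B=OBBB L=OOOB
After move 5 (F'): F=RRGR U=WYGG R=WGWR D=OBYY L=OYOW
Query: B face = OBBB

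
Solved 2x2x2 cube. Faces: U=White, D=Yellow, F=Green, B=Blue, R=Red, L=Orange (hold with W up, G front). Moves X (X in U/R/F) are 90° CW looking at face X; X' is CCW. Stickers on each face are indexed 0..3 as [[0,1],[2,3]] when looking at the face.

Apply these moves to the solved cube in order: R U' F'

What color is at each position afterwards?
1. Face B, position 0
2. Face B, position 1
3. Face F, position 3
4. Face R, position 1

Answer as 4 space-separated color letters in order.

Answer: R R G Y

Derivation:
After move 1 (R): R=RRRR U=WGWG F=GYGY D=YBYB B=WBWB
After move 2 (U'): U=GGWW F=OOGY R=GYRR B=RRWB L=WBOO
After move 3 (F'): F=OYOG U=GGGR R=BYYR D=BOYB L=WWOW
Query 1: B[0] = R
Query 2: B[1] = R
Query 3: F[3] = G
Query 4: R[1] = Y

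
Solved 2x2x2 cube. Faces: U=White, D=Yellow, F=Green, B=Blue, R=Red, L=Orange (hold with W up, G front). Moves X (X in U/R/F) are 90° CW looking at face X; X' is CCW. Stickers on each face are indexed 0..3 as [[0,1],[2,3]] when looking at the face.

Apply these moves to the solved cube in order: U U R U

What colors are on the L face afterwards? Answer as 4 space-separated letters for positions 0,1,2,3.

Answer: B Y O O

Derivation:
After move 1 (U): U=WWWW F=RRGG R=BBRR B=OOBB L=GGOO
After move 2 (U): U=WWWW F=BBGG R=OORR B=GGBB L=RROO
After move 3 (R): R=RORO U=WBWG F=BYGY D=YBYG B=WGWB
After move 4 (U): U=WWGB F=ROGY R=WGRO B=RRWB L=BYOO
Query: L face = BYOO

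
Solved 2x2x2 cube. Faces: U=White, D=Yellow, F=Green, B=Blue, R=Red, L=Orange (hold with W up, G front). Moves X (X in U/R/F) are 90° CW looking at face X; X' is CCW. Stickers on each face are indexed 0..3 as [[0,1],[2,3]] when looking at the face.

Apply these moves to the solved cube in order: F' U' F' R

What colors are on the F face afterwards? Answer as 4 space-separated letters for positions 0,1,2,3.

After move 1 (F'): F=GGGG U=WWRR R=YRYR D=OOYY L=OWOW
After move 2 (U'): U=WRWR F=OWGG R=GGYR B=YRBB L=BBOW
After move 3 (F'): F=WGOG U=WRGY R=OGOR D=BWYY L=BROW
After move 4 (R): R=OORG U=WGGG F=WWOY D=BBYY B=YRRB
Query: F face = WWOY

Answer: W W O Y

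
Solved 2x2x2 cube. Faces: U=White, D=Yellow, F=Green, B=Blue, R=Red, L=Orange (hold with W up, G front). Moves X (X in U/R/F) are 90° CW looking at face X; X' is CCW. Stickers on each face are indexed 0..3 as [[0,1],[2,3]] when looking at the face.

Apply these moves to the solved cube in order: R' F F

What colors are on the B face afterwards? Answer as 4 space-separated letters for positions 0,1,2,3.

After move 1 (R'): R=RRRR U=WBWB F=GWGW D=YGYG B=YBYB
After move 2 (F): F=GGWW U=WBOO R=WRBR D=RRYG L=OYOG
After move 3 (F): F=WGWG U=WBGY R=OROR D=BWYG L=OROR
Query: B face = YBYB

Answer: Y B Y B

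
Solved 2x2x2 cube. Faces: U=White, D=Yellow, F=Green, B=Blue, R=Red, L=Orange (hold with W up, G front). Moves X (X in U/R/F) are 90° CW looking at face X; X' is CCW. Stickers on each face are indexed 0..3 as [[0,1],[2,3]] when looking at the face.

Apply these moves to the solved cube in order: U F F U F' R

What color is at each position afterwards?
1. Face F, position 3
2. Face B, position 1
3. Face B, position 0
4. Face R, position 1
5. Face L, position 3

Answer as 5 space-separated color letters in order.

Answer: Y R G W Y

Derivation:
After move 1 (U): U=WWWW F=RRGG R=BBRR B=OOBB L=GGOO
After move 2 (F): F=GRGR U=WWOG R=WBWR D=RBYY L=GYOY
After move 3 (F): F=GGRR U=WWYY R=OBGR D=WWYY L=GROB
After move 4 (U): U=YWYW F=OBRR R=OOGR B=GRBB L=GGOB
After move 5 (F'): F=BROR U=YWOG R=WOWR D=GBYY L=GWOY
After move 6 (R): R=WWRO U=YROR F=BBOY D=GBYG B=GRWB
Query 1: F[3] = Y
Query 2: B[1] = R
Query 3: B[0] = G
Query 4: R[1] = W
Query 5: L[3] = Y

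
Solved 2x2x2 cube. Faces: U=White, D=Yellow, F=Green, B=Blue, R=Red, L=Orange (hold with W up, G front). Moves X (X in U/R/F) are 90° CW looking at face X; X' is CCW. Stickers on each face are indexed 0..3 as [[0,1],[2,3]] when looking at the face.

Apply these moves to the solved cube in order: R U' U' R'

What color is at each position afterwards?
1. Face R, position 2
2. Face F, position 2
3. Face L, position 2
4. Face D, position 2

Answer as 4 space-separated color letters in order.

Answer: O G O Y

Derivation:
After move 1 (R): R=RRRR U=WGWG F=GYGY D=YBYB B=WBWB
After move 2 (U'): U=GGWW F=OOGY R=GYRR B=RRWB L=WBOO
After move 3 (U'): U=GWGW F=WBGY R=OORR B=GYWB L=RROO
After move 4 (R'): R=OROR U=GWGG F=WWGW D=YBYY B=BYBB
Query 1: R[2] = O
Query 2: F[2] = G
Query 3: L[2] = O
Query 4: D[2] = Y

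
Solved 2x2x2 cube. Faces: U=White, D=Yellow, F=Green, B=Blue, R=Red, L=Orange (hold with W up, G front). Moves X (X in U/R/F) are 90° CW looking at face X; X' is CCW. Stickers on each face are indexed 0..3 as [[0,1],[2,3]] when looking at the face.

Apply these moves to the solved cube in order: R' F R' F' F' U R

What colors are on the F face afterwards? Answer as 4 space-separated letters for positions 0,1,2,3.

Answer: G O B W

Derivation:
After move 1 (R'): R=RRRR U=WBWB F=GWGW D=YGYG B=YBYB
After move 2 (F): F=GGWW U=WBOO R=WRBR D=RRYG L=OYOG
After move 3 (R'): R=RRWB U=WYOY F=GBWO D=RGYW B=GBRB
After move 4 (F'): F=BOGW U=WYRW R=GRRB D=YGYW L=OYOO
After move 5 (F'): F=OWBG U=WYGR R=GRYB D=YOYW L=OWOR
After move 6 (U): U=GWRY F=GRBG R=GBYB B=OWRB L=OWOR
After move 7 (R): R=YGBB U=GRRG F=GOBW D=YRYO B=YWWB
Query: F face = GOBW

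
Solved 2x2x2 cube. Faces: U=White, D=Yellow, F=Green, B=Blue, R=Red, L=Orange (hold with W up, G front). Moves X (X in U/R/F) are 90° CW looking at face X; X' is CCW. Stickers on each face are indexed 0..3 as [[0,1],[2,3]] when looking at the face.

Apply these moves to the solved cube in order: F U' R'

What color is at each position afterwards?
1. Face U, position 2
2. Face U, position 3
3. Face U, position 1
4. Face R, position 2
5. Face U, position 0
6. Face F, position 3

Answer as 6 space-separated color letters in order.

After move 1 (F): F=GGGG U=WWOO R=WRWR D=RRYY L=OYOY
After move 2 (U'): U=WOWO F=OYGG R=GGWR B=WRBB L=BBOY
After move 3 (R'): R=GRGW U=WBWW F=OOGO D=RYYG B=YRRB
Query 1: U[2] = W
Query 2: U[3] = W
Query 3: U[1] = B
Query 4: R[2] = G
Query 5: U[0] = W
Query 6: F[3] = O

Answer: W W B G W O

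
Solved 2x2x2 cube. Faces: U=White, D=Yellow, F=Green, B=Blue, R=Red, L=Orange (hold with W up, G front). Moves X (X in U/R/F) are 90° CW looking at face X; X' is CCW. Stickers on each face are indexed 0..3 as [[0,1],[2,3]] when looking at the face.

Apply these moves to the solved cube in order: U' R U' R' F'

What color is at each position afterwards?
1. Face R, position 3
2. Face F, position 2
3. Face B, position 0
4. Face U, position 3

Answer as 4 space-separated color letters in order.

After move 1 (U'): U=WWWW F=OOGG R=GGRR B=RRBB L=BBOO
After move 2 (R): R=RGRG U=WOWG F=OYGY D=YBYR B=WRWB
After move 3 (U'): U=OGWW F=BBGY R=OYRG B=RGWB L=WROO
After move 4 (R'): R=YGOR U=OWWR F=BGGW D=YBYY B=RGBB
After move 5 (F'): F=GWBG U=OWYO R=BGYR D=ROYY L=WROW
Query 1: R[3] = R
Query 2: F[2] = B
Query 3: B[0] = R
Query 4: U[3] = O

Answer: R B R O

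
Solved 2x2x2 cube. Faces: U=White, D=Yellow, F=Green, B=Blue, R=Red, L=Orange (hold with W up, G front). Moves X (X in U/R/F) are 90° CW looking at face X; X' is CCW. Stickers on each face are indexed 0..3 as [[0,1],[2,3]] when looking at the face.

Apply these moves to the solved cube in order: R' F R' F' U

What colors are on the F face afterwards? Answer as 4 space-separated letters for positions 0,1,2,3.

Answer: G R G W

Derivation:
After move 1 (R'): R=RRRR U=WBWB F=GWGW D=YGYG B=YBYB
After move 2 (F): F=GGWW U=WBOO R=WRBR D=RRYG L=OYOG
After move 3 (R'): R=RRWB U=WYOY F=GBWO D=RGYW B=GBRB
After move 4 (F'): F=BOGW U=WYRW R=GRRB D=YGYW L=OYOO
After move 5 (U): U=RWWY F=GRGW R=GBRB B=OYRB L=BOOO
Query: F face = GRGW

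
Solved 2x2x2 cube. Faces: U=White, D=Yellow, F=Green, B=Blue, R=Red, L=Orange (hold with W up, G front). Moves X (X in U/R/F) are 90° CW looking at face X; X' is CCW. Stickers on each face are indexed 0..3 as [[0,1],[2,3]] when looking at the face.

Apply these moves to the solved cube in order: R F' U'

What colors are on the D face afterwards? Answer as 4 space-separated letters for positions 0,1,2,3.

After move 1 (R): R=RRRR U=WGWG F=GYGY D=YBYB B=WBWB
After move 2 (F'): F=YYGG U=WGRR R=BRYR D=OOYB L=OGOW
After move 3 (U'): U=GRWR F=OGGG R=YYYR B=BRWB L=WBOW
Query: D face = OOYB

Answer: O O Y B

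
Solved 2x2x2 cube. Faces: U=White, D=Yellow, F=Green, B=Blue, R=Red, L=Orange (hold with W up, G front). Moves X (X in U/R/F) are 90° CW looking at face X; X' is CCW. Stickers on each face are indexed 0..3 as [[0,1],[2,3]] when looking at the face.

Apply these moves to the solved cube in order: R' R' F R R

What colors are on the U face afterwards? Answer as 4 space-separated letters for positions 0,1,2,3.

Answer: W R O W

Derivation:
After move 1 (R'): R=RRRR U=WBWB F=GWGW D=YGYG B=YBYB
After move 2 (R'): R=RRRR U=WYWY F=GBGB D=YWYW B=GBGB
After move 3 (F): F=GGBB U=WYOO R=WRYR D=RRYW L=OYOW
After move 4 (R): R=YWRR U=WGOB F=GRBW D=RGYG B=OBYB
After move 5 (R): R=RYRW U=WROW F=GGBG D=RYYO B=BBGB
Query: U face = WROW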